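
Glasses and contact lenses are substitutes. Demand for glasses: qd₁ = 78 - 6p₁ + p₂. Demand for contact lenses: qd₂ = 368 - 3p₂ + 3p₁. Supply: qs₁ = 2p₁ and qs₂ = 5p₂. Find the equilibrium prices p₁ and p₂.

Market 1: 78 - 6p₁ + p₂ = 2p₁ → 8p₁ - p₂ = 78.
Market 2: 8p₂ - 3p₁ = 368.
Eliminating p₂: 8×(1) + 1×(2) gives 61p₁ = 992, so p₁ = 992/61.
Back-substitute into (2): p₂ = (368 + 3×992/61) / 8 = 3178/61.

p₁ = 992/61, p₂ = 3178/61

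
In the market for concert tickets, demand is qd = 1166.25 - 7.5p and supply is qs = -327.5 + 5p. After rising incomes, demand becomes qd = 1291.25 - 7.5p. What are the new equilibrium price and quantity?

p' = 129.5, q' = 320

Original equilibrium: p* = 119.5, q* = 270.
New equilibrium: 1291.25 - 7.5p = -327.5 + 5p, so 1618.75 = 12.5p and p' = 129.5; q' = 1291.25 − 7.5(129.5) = 320.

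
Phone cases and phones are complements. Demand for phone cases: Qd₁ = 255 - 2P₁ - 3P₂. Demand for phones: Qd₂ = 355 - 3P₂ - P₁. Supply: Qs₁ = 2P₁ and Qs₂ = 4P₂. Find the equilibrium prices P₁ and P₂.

Market 1: 255 - 2P₁ - 3P₂ = 2P₁ → 4P₁ + 3P₂ = 255.
Market 2: 7P₂ + P₁ = 355.
Eliminating P₂: 7×(1) − 3×(2) gives 25P₁ = 720, so P₁ = 28.8.
Back-substitute into (2): P₂ = (355 − 1×28.8) / 7 = 46.6.

P₁ = 28.8, P₂ = 46.6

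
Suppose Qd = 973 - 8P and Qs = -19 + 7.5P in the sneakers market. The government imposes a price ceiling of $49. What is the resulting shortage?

Equilibrium price would be P* = 64, so the ceiling at 49 binds.
At P = 49: Qd = 973 − 8(49) = 581, Qs = -19 + 7.5(49) = 348.5.
Shortage = 581 − 348.5 = 232.5.

Shortage = 232.5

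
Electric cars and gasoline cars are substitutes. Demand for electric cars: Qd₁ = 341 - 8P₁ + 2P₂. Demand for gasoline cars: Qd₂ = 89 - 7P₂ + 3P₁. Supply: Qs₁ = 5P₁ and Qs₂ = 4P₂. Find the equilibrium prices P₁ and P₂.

P₁ = 3929/137, P₂ = 2180/137

Market 1: 341 - 8P₁ + 2P₂ = 5P₁ → 13P₁ - 2P₂ = 341.
Market 2: 11P₂ - 3P₁ = 89.
Eliminating P₂: 11×(1) + 2×(2) gives 137P₁ = 3929, so P₁ = 3929/137.
Back-substitute into (2): P₂ = (89 + 3×3929/137) / 11 = 2180/137.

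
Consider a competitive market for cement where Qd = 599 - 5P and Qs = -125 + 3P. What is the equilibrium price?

Set Qd = Qs: 599 - 5P = -125 + 3P.
724 = 8P, so P* = 90.5.
Q* = 599 − 5(90.5) = 146.5.

P* = 90.5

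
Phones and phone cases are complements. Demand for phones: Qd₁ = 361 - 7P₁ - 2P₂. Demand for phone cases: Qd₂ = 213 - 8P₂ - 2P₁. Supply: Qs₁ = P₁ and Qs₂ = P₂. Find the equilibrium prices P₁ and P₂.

Market 1: 361 - 7P₁ - 2P₂ = P₁ → 8P₁ + 2P₂ = 361.
Market 2: 9P₂ + 2P₁ = 213.
Eliminating P₂: 9×(1) − 2×(2) gives 68P₁ = 2823, so P₁ = 2823/68.
Back-substitute into (2): P₂ = (213 − 2×2823/68) / 9 = 491/34.

P₁ = 2823/68, P₂ = 491/34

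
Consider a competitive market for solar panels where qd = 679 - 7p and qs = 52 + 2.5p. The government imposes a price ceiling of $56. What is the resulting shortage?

Equilibrium price would be p* = 66, so the ceiling at 56 binds.
At p = 56: qd = 679 − 7(56) = 287, qs = 52 + 2.5(56) = 192.
Shortage = 287 − 192 = 95.

Shortage = 95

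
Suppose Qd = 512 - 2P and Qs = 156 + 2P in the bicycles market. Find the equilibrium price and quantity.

P* = 89, Q* = 334

Set Qd = Qs: 512 - 2P = 156 + 2P.
356 = 4P, so P* = 89.
Q* = 512 − 2(89) = 334.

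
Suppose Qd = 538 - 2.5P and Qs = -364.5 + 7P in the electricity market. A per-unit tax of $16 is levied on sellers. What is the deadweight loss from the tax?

Deadweight loss = 4480/19

Pre-tax equilibrium: P* = 95, Q* = 300.5.
Tax on sellers shifts supply to Qs = -364.5 + 7(P − 16) = -476.5 + 7P.
538 - 2.5P = -476.5 + 7P gives buyer price Pb = 2029/19; sellers receive Ps = 2029/19 − 16 = 1725/19.
New quantity: Q = 538 − 2.5(2029/19) = 10299/38.
DWL = ½ × 16 × (300.5 − 10299/38) = 4480/19.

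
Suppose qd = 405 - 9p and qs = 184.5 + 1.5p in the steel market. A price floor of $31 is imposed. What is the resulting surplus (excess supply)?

Surplus = 105

Equilibrium price would be p* = 21, so the floor at 31 binds.
At p = 31: qd = 126, qs = 231.
Surplus = 231 − 126 = 105.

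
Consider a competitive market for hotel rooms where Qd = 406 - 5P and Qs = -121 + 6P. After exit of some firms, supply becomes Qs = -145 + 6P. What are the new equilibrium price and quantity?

P' = 551/11, Q' = 1711/11

Original equilibrium: P* = 527/11, Q* = 1831/11.
New equilibrium: 406 - 5P = -145 + 6P, so 551 = 11P and P' = 551/11; Q' = 406 − 5(551/11) = 1711/11.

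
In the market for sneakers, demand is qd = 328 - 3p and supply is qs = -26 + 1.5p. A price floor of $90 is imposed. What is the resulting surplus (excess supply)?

Equilibrium price would be p* = 236/3, so the floor at 90 binds.
At p = 90: qd = 58, qs = 109.
Surplus = 109 − 58 = 51.

Surplus = 51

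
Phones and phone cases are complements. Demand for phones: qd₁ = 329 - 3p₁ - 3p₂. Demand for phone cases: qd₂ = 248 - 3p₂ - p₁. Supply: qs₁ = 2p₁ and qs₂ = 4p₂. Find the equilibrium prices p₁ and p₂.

p₁ = 48.71875, p₂ = 28.46875

Market 1: 329 - 3p₁ - 3p₂ = 2p₁ → 5p₁ + 3p₂ = 329.
Market 2: 7p₂ + p₁ = 248.
Eliminating p₂: 7×(1) − 3×(2) gives 32p₁ = 1559, so p₁ = 48.71875.
Back-substitute into (2): p₂ = (248 − 1×48.71875) / 7 = 28.46875.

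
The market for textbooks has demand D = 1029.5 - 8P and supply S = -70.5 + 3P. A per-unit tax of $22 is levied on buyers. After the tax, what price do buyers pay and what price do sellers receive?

Pre-tax equilibrium: P* = 100, Q* = 229.5.
Tax on buyers shifts demand to D = 1029.5 − 8(P + 22) = 853.5 - 8P.
853.5 - 8P = -70.5 + 3P gives seller price Ps = 84; buyers pay Pb = 84 + 22 = 106.
New quantity: Q = 1029.5 − 8(106) = 181.5.

Buyers pay $106, sellers receive $84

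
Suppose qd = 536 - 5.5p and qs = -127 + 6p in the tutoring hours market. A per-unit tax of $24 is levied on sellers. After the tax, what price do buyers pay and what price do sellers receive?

Buyers pay 1614/23, sellers receive 1062/23

Pre-tax equilibrium: p* = 1326/23, q* = 5035/23.
Tax on sellers shifts supply to qs = -127 + 6(p − 24) = -271 + 6p.
536 - 5.5p = -271 + 6p gives buyer price pb = 1614/23; sellers receive ps = 1614/23 − 24 = 1062/23.
New quantity: q = 536 − 5.5(1614/23) = 3451/23.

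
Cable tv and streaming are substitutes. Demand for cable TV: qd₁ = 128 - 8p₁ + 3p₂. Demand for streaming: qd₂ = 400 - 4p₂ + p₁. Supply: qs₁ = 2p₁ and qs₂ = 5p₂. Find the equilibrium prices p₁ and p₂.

p₁ = 784/29, p₂ = 1376/29

Market 1: 128 - 8p₁ + 3p₂ = 2p₁ → 10p₁ - 3p₂ = 128.
Market 2: 9p₂ - p₁ = 400.
Eliminating p₂: 9×(1) + 3×(2) gives 87p₁ = 2352, so p₁ = 784/29.
Back-substitute into (2): p₂ = (400 + 1×784/29) / 9 = 1376/29.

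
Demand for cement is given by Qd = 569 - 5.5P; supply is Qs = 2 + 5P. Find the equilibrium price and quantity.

Set Qd = Qs: 569 - 5.5P = 2 + 5P.
567 = 10.5P, so P* = 54.
Q* = 569 − 5.5(54) = 272.

P* = 54, Q* = 272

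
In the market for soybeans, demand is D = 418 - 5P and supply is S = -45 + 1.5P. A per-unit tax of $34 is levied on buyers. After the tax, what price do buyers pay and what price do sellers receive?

Buyers pay 1028/13, sellers receive 586/13

Pre-tax equilibrium: P* = 926/13, Q* = 804/13.
Tax on buyers shifts demand to D = 418 − 5(P + 34) = 248 - 5P.
248 - 5P = -45 + 1.5P gives seller price Ps = 586/13; buyers pay Pb = 586/13 + 34 = 1028/13.
New quantity: Q = 418 − 5(1028/13) = 294/13.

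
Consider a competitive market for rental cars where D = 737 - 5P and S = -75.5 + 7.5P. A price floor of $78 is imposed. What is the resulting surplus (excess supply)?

Surplus = 162.5

Equilibrium price would be P* = 65, so the floor at 78 binds.
At P = 78: D = 347, S = 509.5.
Surplus = 509.5 − 347 = 162.5.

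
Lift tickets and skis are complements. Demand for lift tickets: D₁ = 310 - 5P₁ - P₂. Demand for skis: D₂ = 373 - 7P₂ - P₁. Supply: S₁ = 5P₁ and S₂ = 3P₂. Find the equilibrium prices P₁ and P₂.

Market 1: 310 - 5P₁ - P₂ = 5P₁ → 10P₁ + P₂ = 310.
Market 2: 10P₂ + P₁ = 373.
Eliminating P₂: 10×(1) − 1×(2) gives 99P₁ = 2727, so P₁ = 303/11.
Back-substitute into (2): P₂ = (373 − 1×303/11) / 10 = 380/11.

P₁ = 303/11, P₂ = 380/11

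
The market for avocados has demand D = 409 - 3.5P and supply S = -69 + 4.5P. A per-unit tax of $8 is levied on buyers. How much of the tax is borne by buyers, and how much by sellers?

Buyers bear $4.5, sellers bear $3.5

Pre-tax equilibrium: P* = 59.75, Q* = 199.875.
Tax on buyers shifts demand to D = 409 − 3.5(P + 8) = 381 - 3.5P.
381 - 3.5P = -69 + 4.5P gives seller price Ps = 56.25; buyers pay Pb = 56.25 + 8 = 64.25.
New quantity: Q = 409 − 3.5(64.25) = 184.125.
Buyer burden = 64.25 − 59.75 = 4.5; seller burden = 59.75 − 56.25 = 3.5.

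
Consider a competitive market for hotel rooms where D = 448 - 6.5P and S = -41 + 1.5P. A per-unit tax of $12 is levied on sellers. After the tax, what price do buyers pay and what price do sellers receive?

Buyers pay $63.375, sellers receive $51.375

Pre-tax equilibrium: P* = 61.125, Q* = 50.6875.
Tax on sellers shifts supply to S = -41 + 1.5(P − 12) = -59 + 1.5P.
448 - 6.5P = -59 + 1.5P gives buyer price Pb = 63.375; sellers receive Ps = 63.375 − 12 = 51.375.
New quantity: Q = 448 − 6.5(63.375) = 36.0625.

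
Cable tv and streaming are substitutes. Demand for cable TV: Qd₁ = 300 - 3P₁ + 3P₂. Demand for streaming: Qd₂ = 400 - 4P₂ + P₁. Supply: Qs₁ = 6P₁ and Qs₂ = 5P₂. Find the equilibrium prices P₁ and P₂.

Market 1: 300 - 3P₁ + 3P₂ = 6P₁ → 9P₁ - 3P₂ = 300.
Market 2: 9P₂ - P₁ = 400.
Eliminating P₂: 9×(1) + 3×(2) gives 78P₁ = 3900, so P₁ = 50.
Back-substitute into (2): P₂ = (400 + 1×50) / 9 = 50.

P₁ = 50, P₂ = 50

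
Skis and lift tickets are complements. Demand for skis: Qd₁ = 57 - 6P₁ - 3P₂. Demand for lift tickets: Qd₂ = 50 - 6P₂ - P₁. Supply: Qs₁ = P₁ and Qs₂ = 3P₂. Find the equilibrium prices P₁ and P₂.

Market 1: 57 - 6P₁ - 3P₂ = P₁ → 7P₁ + 3P₂ = 57.
Market 2: 9P₂ + P₁ = 50.
Eliminating P₂: 9×(1) − 3×(2) gives 60P₁ = 363, so P₁ = 6.05.
Back-substitute into (2): P₂ = (50 − 1×6.05) / 9 = 293/60.

P₁ = 6.05, P₂ = 293/60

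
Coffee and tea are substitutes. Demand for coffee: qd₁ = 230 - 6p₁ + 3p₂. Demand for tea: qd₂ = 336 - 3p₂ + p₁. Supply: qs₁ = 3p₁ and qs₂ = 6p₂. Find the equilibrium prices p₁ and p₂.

Market 1: 230 - 6p₁ + 3p₂ = 3p₁ → 9p₁ - 3p₂ = 230.
Market 2: 9p₂ - p₁ = 336.
Eliminating p₂: 9×(1) + 3×(2) gives 78p₁ = 3078, so p₁ = 513/13.
Back-substitute into (2): p₂ = (336 + 1×513/13) / 9 = 1627/39.

p₁ = 513/13, p₂ = 1627/39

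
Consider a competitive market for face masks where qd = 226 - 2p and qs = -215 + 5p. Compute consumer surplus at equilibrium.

Equilibrium: 226 - 2p = -215 + 5p gives p* = 63, q* = 100.
Demand choke price (qd = 0): p = 113.
CS = ½(113 − 63)(100) = 2500.

Consumer surplus = 2500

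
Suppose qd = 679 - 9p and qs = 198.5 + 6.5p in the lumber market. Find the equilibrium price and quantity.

Set qd = qs: 679 - 9p = 198.5 + 6.5p.
480.5 = 15.5p, so p* = 31.
q* = 679 − 9(31) = 400.

p* = 31, q* = 400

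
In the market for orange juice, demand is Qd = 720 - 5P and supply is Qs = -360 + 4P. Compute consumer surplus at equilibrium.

Consumer surplus = 1440

Equilibrium: 720 - 5P = -360 + 4P gives P* = 120, Q* = 120.
Demand choke price (Qd = 0): P = 144.
CS = ½(144 − 120)(120) = 1440.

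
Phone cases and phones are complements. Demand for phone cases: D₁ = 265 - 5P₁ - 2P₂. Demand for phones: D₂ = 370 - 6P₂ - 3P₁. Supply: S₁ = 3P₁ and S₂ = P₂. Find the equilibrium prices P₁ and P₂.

Market 1: 265 - 5P₁ - 2P₂ = 3P₁ → 8P₁ + 2P₂ = 265.
Market 2: 7P₂ + 3P₁ = 370.
Eliminating P₂: 7×(1) − 2×(2) gives 50P₁ = 1115, so P₁ = 22.3.
Back-substitute into (2): P₂ = (370 − 3×22.3) / 7 = 43.3.

P₁ = 22.3, P₂ = 43.3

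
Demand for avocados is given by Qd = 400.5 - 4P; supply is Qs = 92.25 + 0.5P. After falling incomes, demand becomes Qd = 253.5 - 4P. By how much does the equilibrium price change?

ΔP = -98/3

Original equilibrium: P* = 68.5, Q* = 126.5.
New equilibrium: 253.5 - 4P = 92.25 + 0.5P, so 161.25 = 4.5P and P' = 215/6; Q' = 253.5 − 4(215/6) = 661/6.
Change in price: 215/6 − 68.5 = -98/3.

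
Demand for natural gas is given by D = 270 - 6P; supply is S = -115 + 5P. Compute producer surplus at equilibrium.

Equilibrium: 270 - 6P = -115 + 5P gives P* = 35, Q* = 60.
Supply starts at P = 23 (where S = 0).
PS = ½(35 − 23)(60) = 360.

Producer surplus = 360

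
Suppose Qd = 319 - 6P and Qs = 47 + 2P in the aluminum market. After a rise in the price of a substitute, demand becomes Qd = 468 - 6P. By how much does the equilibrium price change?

ΔP = 18.625

Original equilibrium: P* = 34, Q* = 115.
New equilibrium: 468 - 6P = 47 + 2P, so 421 = 8P and P' = 52.625; Q' = 468 − 6(52.625) = 152.25.
Change in price: 52.625 − 34 = 18.625.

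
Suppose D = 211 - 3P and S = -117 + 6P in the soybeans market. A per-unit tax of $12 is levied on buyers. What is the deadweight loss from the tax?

Pre-tax equilibrium: P* = 328/9, Q* = 305/3.
Tax on buyers shifts demand to D = 211 − 3(P + 12) = 175 - 3P.
175 - 3P = -117 + 6P gives seller price Ps = 292/9; buyers pay Pb = 292/9 + 12 = 400/9.
New quantity: Q = 211 − 3(400/9) = 233/3.
DWL = ½ × 12 × (305/3 − 233/3) = 144.

Deadweight loss = 144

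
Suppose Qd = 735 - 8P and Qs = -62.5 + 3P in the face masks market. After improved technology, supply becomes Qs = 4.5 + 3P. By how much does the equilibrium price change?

ΔP = -67/11

Original equilibrium: P* = 72.5, Q* = 155.
New equilibrium: 735 - 8P = 4.5 + 3P, so 730.5 = 11P and P' = 1461/22; Q' = 735 − 8(1461/22) = 2241/11.
Change in price: 1461/22 − 72.5 = -67/11.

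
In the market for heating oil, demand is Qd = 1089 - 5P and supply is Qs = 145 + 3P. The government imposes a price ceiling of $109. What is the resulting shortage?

Shortage = 72

Equilibrium price would be P* = 118, so the ceiling at 109 binds.
At P = 109: Qd = 1089 − 5(109) = 544, Qs = 145 + 3(109) = 472.
Shortage = 544 − 472 = 72.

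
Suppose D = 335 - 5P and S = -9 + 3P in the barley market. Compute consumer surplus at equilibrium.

Consumer surplus = 1440

Equilibrium: 335 - 5P = -9 + 3P gives P* = 43, Q* = 120.
Demand choke price (D = 0): P = 67.
CS = ½(67 − 43)(120) = 1440.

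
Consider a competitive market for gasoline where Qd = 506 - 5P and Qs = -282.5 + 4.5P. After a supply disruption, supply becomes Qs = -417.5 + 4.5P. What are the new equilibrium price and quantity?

P' = 1847/19, Q' = 379/19

Original equilibrium: P* = 83, Q* = 91.
New equilibrium: 506 - 5P = -417.5 + 4.5P, so 923.5 = 9.5P and P' = 1847/19; Q' = 506 − 5(1847/19) = 379/19.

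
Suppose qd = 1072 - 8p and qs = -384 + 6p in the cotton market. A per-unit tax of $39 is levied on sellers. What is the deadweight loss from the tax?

Pre-tax equilibrium: p* = 104, q* = 240.
Tax on sellers shifts supply to qs = -384 + 6(p − 39) = -618 + 6p.
1072 - 8p = -618 + 6p gives buyer price pb = 845/7; sellers receive ps = 845/7 − 39 = 572/7.
New quantity: q = 1072 − 8(845/7) = 744/7.
DWL = ½ × 39 × (240 − 744/7) = 18252/7.

Deadweight loss = 18252/7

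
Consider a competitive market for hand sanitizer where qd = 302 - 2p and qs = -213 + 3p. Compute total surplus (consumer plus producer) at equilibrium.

Equilibrium: 302 - 2p = -213 + 3p gives p* = 103, q* = 96.
Demand choke price: p = 151; supply starts at p = 71.
CS = ½(151 − 103)(96) = 2304; PS = ½(103 − 71)(96) = 1536.

Total surplus = 3840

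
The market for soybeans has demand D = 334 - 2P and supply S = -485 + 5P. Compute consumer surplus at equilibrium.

Consumer surplus = 2500

Equilibrium: 334 - 2P = -485 + 5P gives P* = 117, Q* = 100.
Demand choke price (D = 0): P = 167.
CS = ½(167 − 117)(100) = 2500.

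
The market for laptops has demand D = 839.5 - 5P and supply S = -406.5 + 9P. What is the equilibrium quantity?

Set D = S: 839.5 - 5P = -406.5 + 9P.
1246 = 14P, so P* = 89.
Q* = 839.5 − 5(89) = 394.5.

Q* = 394.5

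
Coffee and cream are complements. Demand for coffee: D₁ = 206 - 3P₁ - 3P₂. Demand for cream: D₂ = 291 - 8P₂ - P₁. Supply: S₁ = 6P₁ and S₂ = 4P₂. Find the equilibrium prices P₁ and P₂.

P₁ = 533/35, P₂ = 2413/105

Market 1: 206 - 3P₁ - 3P₂ = 6P₁ → 9P₁ + 3P₂ = 206.
Market 2: 12P₂ + P₁ = 291.
Eliminating P₂: 12×(1) − 3×(2) gives 105P₁ = 1599, so P₁ = 533/35.
Back-substitute into (2): P₂ = (291 − 1×533/35) / 12 = 2413/105.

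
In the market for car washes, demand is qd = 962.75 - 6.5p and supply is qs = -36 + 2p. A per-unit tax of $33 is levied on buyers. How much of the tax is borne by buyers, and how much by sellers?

Buyers bear 132/17, sellers bear 429/17

Pre-tax equilibrium: p* = 117.5, q* = 199.
Tax on buyers shifts demand to qd = 962.75 − 6.5(p + 33) = 748.25 - 6.5p.
748.25 - 6.5p = -36 + 2p gives seller price ps = 3137/34; buyers pay pb = 3137/34 + 33 = 4259/34.
New quantity: q = 962.75 − 6.5(4259/34) = 2525/17.
Buyer burden = 4259/34 − 117.5 = 132/17; seller burden = 117.5 − 3137/34 = 429/17.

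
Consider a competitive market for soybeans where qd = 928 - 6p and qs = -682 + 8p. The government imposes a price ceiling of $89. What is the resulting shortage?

Shortage = 364

Equilibrium price would be p* = 115, so the ceiling at 89 binds.
At p = 89: qd = 928 − 6(89) = 394, qs = -682 + 8(89) = 30.
Shortage = 394 − 30 = 364.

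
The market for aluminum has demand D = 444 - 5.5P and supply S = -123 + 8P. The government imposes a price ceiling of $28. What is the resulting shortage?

Equilibrium price would be P* = 42, so the ceiling at 28 binds.
At P = 28: D = 444 − 5.5(28) = 290, S = -123 + 8(28) = 101.
Shortage = 290 − 101 = 189.

Shortage = 189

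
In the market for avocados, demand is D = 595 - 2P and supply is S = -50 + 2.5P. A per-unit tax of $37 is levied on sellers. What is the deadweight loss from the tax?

Deadweight loss = 6845/9

Pre-tax equilibrium: P* = 430/3, Q* = 925/3.
Tax on sellers shifts supply to S = -50 + 2.5(P − 37) = -142.5 + 2.5P.
595 - 2P = -142.5 + 2.5P gives buyer price Pb = 1475/9; sellers receive Ps = 1475/9 − 37 = 1142/9.
New quantity: Q = 595 − 2(1475/9) = 2405/9.
DWL = ½ × 37 × (925/3 − 2405/9) = 6845/9.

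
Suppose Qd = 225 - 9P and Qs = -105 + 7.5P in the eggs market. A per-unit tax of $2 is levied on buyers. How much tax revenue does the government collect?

Pre-tax equilibrium: P* = 20, Q* = 45.
Tax on buyers shifts demand to Qd = 225 − 9(P + 2) = 207 - 9P.
207 - 9P = -105 + 7.5P gives seller price Ps = 208/11; buyers pay Pb = 208/11 + 2 = 230/11.
New quantity: Q = 225 − 9(230/11) = 405/11.
Revenue = 2 × 405/11 = 810/11.

Tax revenue = 810/11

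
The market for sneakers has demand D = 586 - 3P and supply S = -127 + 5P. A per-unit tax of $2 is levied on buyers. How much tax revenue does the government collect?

Pre-tax equilibrium: P* = 89.125, Q* = 318.625.
Tax on buyers shifts demand to D = 586 − 3(P + 2) = 580 - 3P.
580 - 3P = -127 + 5P gives seller price Ps = 88.375; buyers pay Pb = 88.375 + 2 = 90.375.
New quantity: Q = 586 − 3(90.375) = 314.875.
Revenue = 2 × 314.875 = 629.75.

Tax revenue = 629.75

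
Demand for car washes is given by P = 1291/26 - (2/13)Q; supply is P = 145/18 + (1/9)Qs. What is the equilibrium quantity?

Set the two price expressions equal: 1291/26 - (2/13)Q = 145/18 + (1/9)Q.
4867/117 = (31/117)Q, so Q* = 157.
P* = 1291/26 − (2/13)(157) = 25.5.

Q* = 157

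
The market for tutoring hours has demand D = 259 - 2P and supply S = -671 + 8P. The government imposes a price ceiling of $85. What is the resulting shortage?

Shortage = 80

Equilibrium price would be P* = 93, so the ceiling at 85 binds.
At P = 85: D = 259 − 2(85) = 89, S = -671 + 8(85) = 9.
Shortage = 89 − 9 = 80.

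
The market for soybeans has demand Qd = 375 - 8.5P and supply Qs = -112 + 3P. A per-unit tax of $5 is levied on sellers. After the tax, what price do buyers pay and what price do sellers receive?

Buyers pay 1004/23, sellers receive 889/23

Pre-tax equilibrium: P* = 974/23, Q* = 346/23.
Tax on sellers shifts supply to Qs = -112 + 3(P − 5) = -127 + 3P.
375 - 8.5P = -127 + 3P gives buyer price Pb = 1004/23; sellers receive Ps = 1004/23 − 5 = 889/23.
New quantity: Q = 375 − 8.5(1004/23) = 91/23.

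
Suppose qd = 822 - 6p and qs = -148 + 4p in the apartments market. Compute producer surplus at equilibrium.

Producer surplus = 7200

Equilibrium: 822 - 6p = -148 + 4p gives p* = 97, q* = 240.
Supply starts at p = 37 (where qs = 0).
PS = ½(97 − 37)(240) = 7200.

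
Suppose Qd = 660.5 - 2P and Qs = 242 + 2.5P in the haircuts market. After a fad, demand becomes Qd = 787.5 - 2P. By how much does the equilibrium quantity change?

ΔQ = 635/9

Original equilibrium: P* = 93, Q* = 474.5.
New equilibrium: 787.5 - 2P = 242 + 2.5P, so 545.5 = 4.5P and P' = 1091/9; Q' = 787.5 − 2(1091/9) = 9811/18.
Change in quantity: 9811/18 − 474.5 = 635/9.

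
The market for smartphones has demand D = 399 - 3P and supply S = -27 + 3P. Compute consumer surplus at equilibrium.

Equilibrium: 399 - 3P = -27 + 3P gives P* = 71, Q* = 186.
Demand choke price (D = 0): P = 133.
CS = ½(133 − 71)(186) = 5766.

Consumer surplus = 5766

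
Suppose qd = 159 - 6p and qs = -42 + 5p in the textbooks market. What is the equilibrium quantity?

Set qd = qs: 159 - 6p = -42 + 5p.
201 = 11p, so p* = 201/11.
q* = 159 − 6(201/11) = 543/11.

q* = 543/11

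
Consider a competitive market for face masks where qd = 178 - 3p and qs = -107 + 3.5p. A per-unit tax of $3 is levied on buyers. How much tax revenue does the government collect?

Tax revenue = 1623/13

Pre-tax equilibrium: p* = 570/13, q* = 604/13.
Tax on buyers shifts demand to qd = 178 − 3(p + 3) = 169 - 3p.
169 - 3p = -107 + 3.5p gives seller price ps = 552/13; buyers pay pb = 552/13 + 3 = 591/13.
New quantity: q = 178 − 3(591/13) = 541/13.
Revenue = 3 × 541/13 = 1623/13.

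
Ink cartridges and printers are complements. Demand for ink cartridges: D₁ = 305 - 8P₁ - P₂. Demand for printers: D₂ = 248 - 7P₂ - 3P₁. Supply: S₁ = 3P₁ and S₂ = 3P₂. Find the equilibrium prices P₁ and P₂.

Market 1: 305 - 8P₁ - P₂ = 3P₁ → 11P₁ + P₂ = 305.
Market 2: 10P₂ + 3P₁ = 248.
Eliminating P₂: 10×(1) − 1×(2) gives 107P₁ = 2802, so P₁ = 2802/107.
Back-substitute into (2): P₂ = (248 − 3×2802/107) / 10 = 1813/107.

P₁ = 2802/107, P₂ = 1813/107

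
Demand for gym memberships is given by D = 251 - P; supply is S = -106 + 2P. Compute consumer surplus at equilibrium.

Consumer surplus = 8712

Equilibrium: 251 - P = -106 + 2P gives P* = 119, Q* = 132.
Demand choke price (D = 0): P = 251.
CS = ½(251 − 119)(132) = 8712.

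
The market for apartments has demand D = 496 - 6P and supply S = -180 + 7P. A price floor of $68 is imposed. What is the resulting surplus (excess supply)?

Surplus = 208

Equilibrium price would be P* = 52, so the floor at 68 binds.
At P = 68: D = 88, S = 296.
Surplus = 296 − 88 = 208.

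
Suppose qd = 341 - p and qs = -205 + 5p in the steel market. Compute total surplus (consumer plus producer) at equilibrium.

Total surplus = 37500

Equilibrium: 341 - p = -205 + 5p gives p* = 91, q* = 250.
Demand choke price: p = 341; supply starts at p = 41.
CS = ½(341 − 91)(250) = 31250; PS = ½(91 − 41)(250) = 6250.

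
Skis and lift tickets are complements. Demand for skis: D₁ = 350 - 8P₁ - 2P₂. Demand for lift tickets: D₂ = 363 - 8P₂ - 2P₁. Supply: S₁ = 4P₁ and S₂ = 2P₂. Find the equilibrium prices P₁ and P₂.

P₁ = 1387/58, P₂ = 914/29

Market 1: 350 - 8P₁ - 2P₂ = 4P₁ → 12P₁ + 2P₂ = 350.
Market 2: 10P₂ + 2P₁ = 363.
Eliminating P₂: 10×(1) − 2×(2) gives 116P₁ = 2774, so P₁ = 1387/58.
Back-substitute into (2): P₂ = (363 − 2×1387/58) / 10 = 914/29.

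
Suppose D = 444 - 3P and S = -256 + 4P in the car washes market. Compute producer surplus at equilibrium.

Producer surplus = 2592

Equilibrium: 444 - 3P = -256 + 4P gives P* = 100, Q* = 144.
Supply starts at P = 64 (where S = 0).
PS = ½(100 − 64)(144) = 2592.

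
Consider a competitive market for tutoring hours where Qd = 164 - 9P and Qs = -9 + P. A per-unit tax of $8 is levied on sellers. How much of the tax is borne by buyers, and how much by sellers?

Buyers bear $0.8, sellers bear $7.2

Pre-tax equilibrium: P* = 17.3, Q* = 8.3.
Tax on sellers shifts supply to Qs = -9 + 1(P − 8) = -17 + P.
164 - 9P = -17 + P gives buyer price Pb = 18.1; sellers receive Ps = 18.1 − 8 = 10.1.
New quantity: Q = 164 − 9(18.1) = 1.1.
Buyer burden = 18.1 − 17.3 = 0.8; seller burden = 17.3 − 10.1 = 7.2.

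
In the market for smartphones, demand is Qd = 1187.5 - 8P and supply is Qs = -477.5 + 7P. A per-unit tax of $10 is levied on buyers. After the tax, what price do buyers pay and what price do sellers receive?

Pre-tax equilibrium: P* = 111, Q* = 299.5.
Tax on buyers shifts demand to Qd = 1187.5 − 8(P + 10) = 1107.5 - 8P.
1107.5 - 8P = -477.5 + 7P gives seller price Ps = 317/3; buyers pay Pb = 317/3 + 10 = 347/3.
New quantity: Q = 1187.5 − 8(347/3) = 1573/6.

Buyers pay 347/3, sellers receive 317/3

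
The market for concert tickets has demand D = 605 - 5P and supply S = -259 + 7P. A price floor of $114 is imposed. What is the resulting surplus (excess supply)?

Equilibrium price would be P* = 72, so the floor at 114 binds.
At P = 114: D = 35, S = 539.
Surplus = 539 − 35 = 504.

Surplus = 504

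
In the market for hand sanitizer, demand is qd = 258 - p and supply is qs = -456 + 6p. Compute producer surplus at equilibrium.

Producer surplus = 2028

Equilibrium: 258 - p = -456 + 6p gives p* = 102, q* = 156.
Supply starts at p = 76 (where qs = 0).
PS = ½(102 − 76)(156) = 2028.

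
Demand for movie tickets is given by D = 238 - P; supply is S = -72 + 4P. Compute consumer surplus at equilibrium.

Consumer surplus = 15488

Equilibrium: 238 - P = -72 + 4P gives P* = 62, Q* = 176.
Demand choke price (D = 0): P = 238.
CS = ½(238 − 62)(176) = 15488.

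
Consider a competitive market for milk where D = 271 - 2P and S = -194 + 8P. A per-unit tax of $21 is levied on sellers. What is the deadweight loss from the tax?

Pre-tax equilibrium: P* = 46.5, Q* = 178.
Tax on sellers shifts supply to S = -194 + 8(P − 21) = -362 + 8P.
271 - 2P = -362 + 8P gives buyer price Pb = 63.3; sellers receive Ps = 63.3 − 21 = 42.3.
New quantity: Q = 271 − 2(63.3) = 144.4.
DWL = ½ × 21 × (178 − 144.4) = 352.8.

Deadweight loss = 352.8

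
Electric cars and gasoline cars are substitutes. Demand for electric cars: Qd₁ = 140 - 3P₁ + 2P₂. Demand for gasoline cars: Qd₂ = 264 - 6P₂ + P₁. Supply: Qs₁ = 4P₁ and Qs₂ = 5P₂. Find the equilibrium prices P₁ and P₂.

Market 1: 140 - 3P₁ + 2P₂ = 4P₁ → 7P₁ - 2P₂ = 140.
Market 2: 11P₂ - P₁ = 264.
Eliminating P₂: 11×(1) + 2×(2) gives 75P₁ = 2068, so P₁ = 2068/75.
Back-substitute into (2): P₂ = (264 + 1×2068/75) / 11 = 1988/75.

P₁ = 2068/75, P₂ = 1988/75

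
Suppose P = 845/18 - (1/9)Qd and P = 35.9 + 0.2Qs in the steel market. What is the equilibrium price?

P* = 43

Set the two price expressions equal: 845/18 - (1/9)Q = 35.9 + 0.2Q.
497/45 = (14/45)Q, so Q* = 35.5.
P* = 845/18 − (1/9)(35.5) = 43.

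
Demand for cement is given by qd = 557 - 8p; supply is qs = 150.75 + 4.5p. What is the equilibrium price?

p* = 32.5

Set qd = qs: 557 - 8p = 150.75 + 4.5p.
406.25 = 12.5p, so p* = 32.5.
q* = 557 − 8(32.5) = 297.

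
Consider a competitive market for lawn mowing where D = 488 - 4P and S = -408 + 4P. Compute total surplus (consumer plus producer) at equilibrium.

Equilibrium: 488 - 4P = -408 + 4P gives P* = 112, Q* = 40.
Demand choke price: P = 122; supply starts at P = 102.
CS = ½(122 − 112)(40) = 200; PS = ½(112 − 102)(40) = 200.

Total surplus = 400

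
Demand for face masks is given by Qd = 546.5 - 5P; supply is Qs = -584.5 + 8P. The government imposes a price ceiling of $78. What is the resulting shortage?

Shortage = 117

Equilibrium price would be P* = 87, so the ceiling at 78 binds.
At P = 78: Qd = 546.5 − 5(78) = 156.5, Qs = -584.5 + 8(78) = 39.5.
Shortage = 156.5 − 39.5 = 117.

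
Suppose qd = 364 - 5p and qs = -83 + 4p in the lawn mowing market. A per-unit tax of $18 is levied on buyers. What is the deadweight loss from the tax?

Pre-tax equilibrium: p* = 149/3, q* = 347/3.
Tax on buyers shifts demand to qd = 364 − 5(p + 18) = 274 - 5p.
274 - 5p = -83 + 4p gives seller price ps = 119/3; buyers pay pb = 119/3 + 18 = 173/3.
New quantity: q = 364 − 5(173/3) = 227/3.
DWL = ½ × 18 × (347/3 − 227/3) = 360.

Deadweight loss = 360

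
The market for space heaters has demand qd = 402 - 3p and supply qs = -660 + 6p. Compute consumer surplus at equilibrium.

Equilibrium: 402 - 3p = -660 + 6p gives p* = 118, q* = 48.
Demand choke price (qd = 0): p = 134.
CS = ½(134 − 118)(48) = 384.

Consumer surplus = 384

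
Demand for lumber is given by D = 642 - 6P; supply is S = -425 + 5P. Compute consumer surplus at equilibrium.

Consumer surplus = 300

Equilibrium: 642 - 6P = -425 + 5P gives P* = 97, Q* = 60.
Demand choke price (D = 0): P = 107.
CS = ½(107 − 97)(60) = 300.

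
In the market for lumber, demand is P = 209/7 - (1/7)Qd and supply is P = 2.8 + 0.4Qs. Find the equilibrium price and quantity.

P* = 432/19, Q* = 947/19

Set the two price expressions equal: 209/7 - (1/7)Q = 2.8 + 0.4Q.
947/35 = (19/35)Q, so Q* = 947/19.
P* = 209/7 − (1/7)(947/19) = 432/19.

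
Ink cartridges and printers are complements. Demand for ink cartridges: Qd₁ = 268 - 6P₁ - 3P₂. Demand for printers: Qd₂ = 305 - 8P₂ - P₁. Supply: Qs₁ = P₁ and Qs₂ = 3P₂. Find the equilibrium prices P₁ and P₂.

P₁ = 2033/74, P₂ = 1867/74

Market 1: 268 - 6P₁ - 3P₂ = P₁ → 7P₁ + 3P₂ = 268.
Market 2: 11P₂ + P₁ = 305.
Eliminating P₂: 11×(1) − 3×(2) gives 74P₁ = 2033, so P₁ = 2033/74.
Back-substitute into (2): P₂ = (305 − 1×2033/74) / 11 = 1867/74.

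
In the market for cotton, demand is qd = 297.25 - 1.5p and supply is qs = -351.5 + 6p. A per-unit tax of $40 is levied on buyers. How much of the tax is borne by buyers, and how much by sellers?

Pre-tax equilibrium: p* = 86.5, q* = 167.5.
Tax on buyers shifts demand to qd = 297.25 − 1.5(p + 40) = 237.25 - 1.5p.
237.25 - 1.5p = -351.5 + 6p gives seller price ps = 78.5; buyers pay pb = 78.5 + 40 = 118.5.
New quantity: q = 297.25 − 1.5(118.5) = 119.5.
Buyer burden = 118.5 − 86.5 = 32; seller burden = 86.5 − 78.5 = 8.

Buyers bear $32, sellers bear $8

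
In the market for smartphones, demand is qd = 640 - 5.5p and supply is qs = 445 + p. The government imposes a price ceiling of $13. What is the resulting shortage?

Shortage = 110.5

Equilibrium price would be p* = 30, so the ceiling at 13 binds.
At p = 13: qd = 640 − 5.5(13) = 568.5, qs = 445 + 1(13) = 458.
Shortage = 568.5 − 458 = 110.5.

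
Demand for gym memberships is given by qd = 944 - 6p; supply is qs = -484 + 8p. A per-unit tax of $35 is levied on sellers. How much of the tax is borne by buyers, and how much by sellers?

Buyers bear $20, sellers bear $15

Pre-tax equilibrium: p* = 102, q* = 332.
Tax on sellers shifts supply to qs = -484 + 8(p − 35) = -764 + 8p.
944 - 6p = -764 + 8p gives buyer price pb = 122; sellers receive ps = 122 − 35 = 87.
New quantity: q = 944 − 6(122) = 212.
Buyer burden = 122 − 102 = 20; seller burden = 102 − 87 = 15.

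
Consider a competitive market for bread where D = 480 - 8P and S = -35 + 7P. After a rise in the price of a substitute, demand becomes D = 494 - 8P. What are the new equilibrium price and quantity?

P' = 529/15, Q' = 3178/15

Original equilibrium: P* = 103/3, Q* = 616/3.
New equilibrium: 494 - 8P = -35 + 7P, so 529 = 15P and P' = 529/15; Q' = 494 − 8(529/15) = 3178/15.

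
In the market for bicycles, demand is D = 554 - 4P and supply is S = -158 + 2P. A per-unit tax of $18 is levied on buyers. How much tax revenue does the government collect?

Pre-tax equilibrium: P* = 356/3, Q* = 238/3.
Tax on buyers shifts demand to D = 554 − 4(P + 18) = 482 - 4P.
482 - 4P = -158 + 2P gives seller price Ps = 320/3; buyers pay Pb = 320/3 + 18 = 374/3.
New quantity: Q = 554 − 4(374/3) = 166/3.
Revenue = 18 × 166/3 = 996.

Tax revenue = 996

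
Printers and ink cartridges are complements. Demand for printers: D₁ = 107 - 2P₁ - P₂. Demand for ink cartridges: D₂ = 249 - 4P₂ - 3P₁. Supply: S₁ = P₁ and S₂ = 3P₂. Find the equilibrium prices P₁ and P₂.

P₁ = 250/9, P₂ = 71/3

Market 1: 107 - 2P₁ - P₂ = P₁ → 3P₁ + P₂ = 107.
Market 2: 7P₂ + 3P₁ = 249.
Eliminating P₂: 7×(1) − 1×(2) gives 18P₁ = 500, so P₁ = 250/9.
Back-substitute into (2): P₂ = (249 − 3×250/9) / 7 = 71/3.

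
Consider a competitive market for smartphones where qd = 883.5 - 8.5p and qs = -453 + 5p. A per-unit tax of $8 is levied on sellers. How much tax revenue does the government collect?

Tax revenue = 3632/27

Pre-tax equilibrium: p* = 99, q* = 42.
Tax on sellers shifts supply to qs = -453 + 5(p − 8) = -493 + 5p.
883.5 - 8.5p = -493 + 5p gives buyer price pb = 2753/27; sellers receive ps = 2753/27 − 8 = 2537/27.
New quantity: q = 883.5 − 8.5(2753/27) = 454/27.
Revenue = 8 × 454/27 = 3632/27.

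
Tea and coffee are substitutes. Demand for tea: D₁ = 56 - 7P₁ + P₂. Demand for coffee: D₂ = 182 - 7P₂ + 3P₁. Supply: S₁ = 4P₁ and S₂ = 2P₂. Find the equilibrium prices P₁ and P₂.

Market 1: 56 - 7P₁ + P₂ = 4P₁ → 11P₁ - P₂ = 56.
Market 2: 9P₂ - 3P₁ = 182.
Eliminating P₂: 9×(1) + 1×(2) gives 96P₁ = 686, so P₁ = 343/48.
Back-substitute into (2): P₂ = (182 + 3×343/48) / 9 = 1085/48.

P₁ = 343/48, P₂ = 1085/48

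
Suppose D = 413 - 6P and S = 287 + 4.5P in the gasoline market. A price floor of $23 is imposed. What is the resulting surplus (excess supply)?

Equilibrium price would be P* = 12, so the floor at 23 binds.
At P = 23: D = 275, S = 390.5.
Surplus = 390.5 − 275 = 115.5.

Surplus = 115.5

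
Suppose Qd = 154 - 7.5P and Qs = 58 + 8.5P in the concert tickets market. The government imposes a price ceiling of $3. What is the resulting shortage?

Shortage = 48

Equilibrium price would be P* = 6, so the ceiling at 3 binds.
At P = 3: Qd = 154 − 7.5(3) = 131.5, Qs = 58 + 8.5(3) = 83.5.
Shortage = 131.5 − 83.5 = 48.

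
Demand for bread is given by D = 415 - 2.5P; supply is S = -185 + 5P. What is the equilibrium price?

P* = 80

Set D = S: 415 - 2.5P = -185 + 5P.
600 = 7.5P, so P* = 80.
Q* = 415 − 2.5(80) = 215.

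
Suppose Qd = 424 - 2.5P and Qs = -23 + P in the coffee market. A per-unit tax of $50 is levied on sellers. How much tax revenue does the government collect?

Tax revenue = 3450

Pre-tax equilibrium: P* = 894/7, Q* = 733/7.
Tax on sellers shifts supply to Qs = -23 + 1(P − 50) = -73 + P.
424 - 2.5P = -73 + P gives buyer price Pb = 142; sellers receive Ps = 142 − 50 = 92.
New quantity: Q = 424 − 2.5(142) = 69.
Revenue = 50 × 69 = 3450.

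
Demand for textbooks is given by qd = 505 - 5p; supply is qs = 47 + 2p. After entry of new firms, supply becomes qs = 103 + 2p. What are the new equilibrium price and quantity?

Original equilibrium: p* = 458/7, q* = 1245/7.
New equilibrium: 505 - 5p = 103 + 2p, so 402 = 7p and p' = 402/7; q' = 505 − 5(402/7) = 1525/7.

p' = 402/7, q' = 1525/7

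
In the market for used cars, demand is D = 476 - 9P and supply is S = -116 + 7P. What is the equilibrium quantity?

Set D = S: 476 - 9P = -116 + 7P.
592 = 16P, so P* = 37.
Q* = 476 − 9(37) = 143.

Q* = 143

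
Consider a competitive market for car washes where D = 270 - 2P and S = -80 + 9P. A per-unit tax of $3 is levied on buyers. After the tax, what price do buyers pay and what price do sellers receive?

Buyers pay 377/11, sellers receive 344/11

Pre-tax equilibrium: P* = 350/11, Q* = 2270/11.
Tax on buyers shifts demand to D = 270 − 2(P + 3) = 264 - 2P.
264 - 2P = -80 + 9P gives seller price Ps = 344/11; buyers pay Pb = 344/11 + 3 = 377/11.
New quantity: Q = 270 − 2(377/11) = 2216/11.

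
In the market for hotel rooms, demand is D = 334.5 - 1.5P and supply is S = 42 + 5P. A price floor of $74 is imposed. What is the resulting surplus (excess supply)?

Equilibrium price would be P* = 45, so the floor at 74 binds.
At P = 74: D = 223.5, S = 412.
Surplus = 412 − 223.5 = 188.5.

Surplus = 188.5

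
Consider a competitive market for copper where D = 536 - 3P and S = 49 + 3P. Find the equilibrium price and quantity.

Set D = S: 536 - 3P = 49 + 3P.
487 = 6P, so P* = 487/6.
Q* = 536 − 3(487/6) = 292.5.

P* = 487/6, Q* = 292.5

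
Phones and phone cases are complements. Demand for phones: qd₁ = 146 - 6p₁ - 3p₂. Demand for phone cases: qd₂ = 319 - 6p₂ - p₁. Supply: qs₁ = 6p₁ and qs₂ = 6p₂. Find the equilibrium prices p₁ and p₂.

Market 1: 146 - 6p₁ - 3p₂ = 6p₁ → 12p₁ + 3p₂ = 146.
Market 2: 12p₂ + p₁ = 319.
Eliminating p₂: 12×(1) − 3×(2) gives 141p₁ = 795, so p₁ = 265/47.
Back-substitute into (2): p₂ = (319 − 1×265/47) / 12 = 3682/141.

p₁ = 265/47, p₂ = 3682/141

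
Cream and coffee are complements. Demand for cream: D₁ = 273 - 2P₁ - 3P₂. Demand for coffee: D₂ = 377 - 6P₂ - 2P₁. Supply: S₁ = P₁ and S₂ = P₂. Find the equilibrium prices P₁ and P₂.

P₁ = 52, P₂ = 39

Market 1: 273 - 2P₁ - 3P₂ = P₁ → 3P₁ + 3P₂ = 273.
Market 2: 7P₂ + 2P₁ = 377.
Eliminating P₂: 7×(1) − 3×(2) gives 15P₁ = 780, so P₁ = 52.
Back-substitute into (2): P₂ = (377 − 2×52) / 7 = 39.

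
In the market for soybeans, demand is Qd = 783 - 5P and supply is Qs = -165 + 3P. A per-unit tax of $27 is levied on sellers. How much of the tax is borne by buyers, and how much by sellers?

Pre-tax equilibrium: P* = 118.5, Q* = 190.5.
Tax on sellers shifts supply to Qs = -165 + 3(P − 27) = -246 + 3P.
783 - 5P = -246 + 3P gives buyer price Pb = 128.625; sellers receive Ps = 128.625 − 27 = 101.625.
New quantity: Q = 783 − 5(128.625) = 139.875.
Buyer burden = 128.625 − 118.5 = 10.125; seller burden = 118.5 − 101.625 = 16.875.

Buyers bear $10.125, sellers bear $16.875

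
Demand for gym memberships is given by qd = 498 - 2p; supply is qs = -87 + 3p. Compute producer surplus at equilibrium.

Equilibrium: 498 - 2p = -87 + 3p gives p* = 117, q* = 264.
Supply starts at p = 29 (where qs = 0).
PS = ½(117 − 29)(264) = 11616.

Producer surplus = 11616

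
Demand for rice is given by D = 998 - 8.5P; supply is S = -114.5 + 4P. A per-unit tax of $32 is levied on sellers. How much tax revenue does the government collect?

Pre-tax equilibrium: P* = 89, Q* = 241.5.
Tax on sellers shifts supply to S = -114.5 + 4(P − 32) = -242.5 + 4P.
998 - 8.5P = -242.5 + 4P gives buyer price Pb = 99.24; sellers receive Ps = 99.24 − 32 = 67.24.
New quantity: Q = 998 − 8.5(99.24) = 154.46.
Revenue = 32 × 154.46 = 4942.72.

Tax revenue = 4942.72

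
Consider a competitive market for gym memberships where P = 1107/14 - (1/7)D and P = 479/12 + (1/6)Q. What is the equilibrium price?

Set the two price expressions equal: 1107/14 - (1/7)Q = 479/12 + (1/6)Q.
3289/84 = (13/42)Q, so Q* = 126.5.
P* = 1107/14 − (1/7)(126.5) = 61.

P* = 61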